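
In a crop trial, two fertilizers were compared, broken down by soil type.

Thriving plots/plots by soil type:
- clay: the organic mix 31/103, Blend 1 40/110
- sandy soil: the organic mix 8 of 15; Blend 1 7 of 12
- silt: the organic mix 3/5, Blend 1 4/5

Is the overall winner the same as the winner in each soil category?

Clay: the organic mix 31/103 = 30.1%, Blend 1 40/110 = 36.4% → Blend 1
Sandy soil: the organic mix 8/15 = 53.3%, Blend 1 7/12 = 58.3% → Blend 1
Silt: the organic mix 3/5 = 60.0%, Blend 1 4/5 = 80.0% → Blend 1
Overall: the organic mix 42/123 = 34.1%, Blend 1 51/127 = 40.2% → Blend 1
Blend 1 wins overall and in every soil group — no reversal.

Yes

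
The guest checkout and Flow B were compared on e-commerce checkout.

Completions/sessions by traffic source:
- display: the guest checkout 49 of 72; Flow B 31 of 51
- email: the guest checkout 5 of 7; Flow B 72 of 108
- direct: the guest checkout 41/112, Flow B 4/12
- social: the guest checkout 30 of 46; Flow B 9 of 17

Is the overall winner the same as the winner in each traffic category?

No

Display: the guest checkout 49/72 = 68.1%, Flow B 31/51 = 60.8% → the guest checkout
Email: the guest checkout 5/7 = 71.4%, Flow B 72/108 = 66.7% → the guest checkout
Direct: the guest checkout 41/112 = 36.6%, Flow B 4/12 = 33.3% → the guest checkout
Social: the guest checkout 30/46 = 65.2%, Flow B 9/17 = 52.9% → the guest checkout
Overall: the guest checkout 125/237 = 52.7%, Flow B 116/188 = 61.7% → Flow B
The guest checkout wins each traffic group but Flow B wins overall — the comparison reverses. The guest checkout's sessions skew toward direct, which has a lower base rate.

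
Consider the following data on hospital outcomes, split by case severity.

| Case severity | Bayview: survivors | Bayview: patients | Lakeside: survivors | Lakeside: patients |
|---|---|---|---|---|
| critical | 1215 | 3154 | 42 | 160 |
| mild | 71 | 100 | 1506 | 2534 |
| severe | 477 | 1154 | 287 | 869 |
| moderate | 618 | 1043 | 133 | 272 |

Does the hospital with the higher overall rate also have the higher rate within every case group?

Critical: Bayview 1215/3154 = 38.5%, Lakeside 42/160 = 26.2% → Bayview
Mild: Bayview 71/100 = 71.0%, Lakeside 1506/2534 = 59.4% → Bayview
Severe: Bayview 477/1154 = 41.3%, Lakeside 287/869 = 33.0% → Bayview
Moderate: Bayview 618/1043 = 59.3%, Lakeside 133/272 = 48.9% → Bayview
Overall: Bayview 2381/5451 = 43.7%, Lakeside 1968/3835 = 51.3% → Lakeside
Bayview wins each case group but Lakeside wins overall — the comparison reverses. Bayview's patients skew toward critical, which has a lower base rate.

No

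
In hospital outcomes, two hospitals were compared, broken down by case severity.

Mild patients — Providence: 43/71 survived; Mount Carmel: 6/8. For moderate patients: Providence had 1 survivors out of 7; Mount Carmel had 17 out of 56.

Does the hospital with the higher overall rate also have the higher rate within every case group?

Mild: Providence 43/71 = 60.6%, Mount Carmel 6/8 = 75.0% → Mount Carmel
Moderate: Providence 1/7 = 14.3%, Mount Carmel 17/56 = 30.4% → Mount Carmel
Overall: Providence 44/78 = 56.4%, Mount Carmel 23/64 = 35.9% → Providence
Mount Carmel wins each case group but Providence wins overall — the comparison reverses. Mount Carmel's patients skew toward moderate, which has a lower base rate.

No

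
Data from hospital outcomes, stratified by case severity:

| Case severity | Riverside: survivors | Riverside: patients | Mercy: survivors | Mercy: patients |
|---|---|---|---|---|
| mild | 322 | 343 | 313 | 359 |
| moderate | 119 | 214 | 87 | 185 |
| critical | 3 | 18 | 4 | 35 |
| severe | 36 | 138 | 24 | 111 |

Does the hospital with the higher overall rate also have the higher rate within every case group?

Mild: Riverside 322/343 = 93.9%, Mercy 313/359 = 87.2% → Riverside
Moderate: Riverside 119/214 = 55.6%, Mercy 87/185 = 47.0% → Riverside
Critical: Riverside 3/18 = 16.7%, Mercy 4/35 = 11.4% → Riverside
Severe: Riverside 36/138 = 26.1%, Mercy 24/111 = 21.6% → Riverside
Overall: Riverside 480/713 = 67.3%, Mercy 428/690 = 62.0% → Riverside
Riverside wins overall and in every case group — no reversal.

Yes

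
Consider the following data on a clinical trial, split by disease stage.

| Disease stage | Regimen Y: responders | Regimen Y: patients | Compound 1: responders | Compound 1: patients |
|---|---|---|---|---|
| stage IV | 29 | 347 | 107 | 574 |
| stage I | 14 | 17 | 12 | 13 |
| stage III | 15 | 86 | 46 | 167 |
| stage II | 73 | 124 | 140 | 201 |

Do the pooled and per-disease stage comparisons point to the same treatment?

Yes

Stage IV: Regimen Y 29/347 = 8.4%, Compound 1 107/574 = 18.6% → Compound 1
Stage I: Regimen Y 14/17 = 82.4%, Compound 1 12/13 = 92.3% → Compound 1
Stage III: Regimen Y 15/86 = 17.4%, Compound 1 46/167 = 27.5% → Compound 1
Stage II: Regimen Y 73/124 = 58.9%, Compound 1 140/201 = 69.7% → Compound 1
Overall: Regimen Y 131/574 = 22.8%, Compound 1 305/955 = 31.9% → Compound 1
Compound 1 wins overall and in every disease group — no reversal.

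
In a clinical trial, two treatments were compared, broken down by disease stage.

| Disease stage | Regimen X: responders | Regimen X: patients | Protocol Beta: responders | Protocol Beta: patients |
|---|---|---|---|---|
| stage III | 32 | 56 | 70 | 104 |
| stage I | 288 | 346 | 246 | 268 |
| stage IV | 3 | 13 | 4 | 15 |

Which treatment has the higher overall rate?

Protocol Beta

Stage III: Regimen X 32/56 = 57.1%, Protocol Beta 70/104 = 67.3% → Protocol Beta
Stage I: Regimen X 288/346 = 83.2%, Protocol Beta 246/268 = 91.8% → Protocol Beta
Stage IV: Regimen X 3/13 = 23.1%, Protocol Beta 4/15 = 26.7% → Protocol Beta
Overall: Regimen X 323/415 = 77.8%, Protocol Beta 320/387 = 82.7% → Protocol Beta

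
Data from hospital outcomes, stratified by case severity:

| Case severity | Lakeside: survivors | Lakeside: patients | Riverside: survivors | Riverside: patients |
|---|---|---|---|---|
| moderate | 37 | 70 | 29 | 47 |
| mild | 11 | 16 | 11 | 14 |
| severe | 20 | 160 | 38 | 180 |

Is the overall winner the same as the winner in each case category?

Moderate: Lakeside 37/70 = 52.9%, Riverside 29/47 = 61.7% → Riverside
Mild: Lakeside 11/16 = 68.8%, Riverside 11/14 = 78.6% → Riverside
Severe: Lakeside 20/160 = 12.5%, Riverside 38/180 = 21.1% → Riverside
Overall: Lakeside 68/246 = 27.6%, Riverside 78/241 = 32.4% → Riverside
Riverside wins overall and in every case group — no reversal.

Yes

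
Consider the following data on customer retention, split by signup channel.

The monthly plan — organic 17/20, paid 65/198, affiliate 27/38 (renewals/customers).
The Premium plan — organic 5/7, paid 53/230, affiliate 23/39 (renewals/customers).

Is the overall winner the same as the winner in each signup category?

Yes

Organic: the monthly plan 17/20 = 85.0%, the Premium plan 5/7 = 71.4% → the monthly plan
Paid: the monthly plan 65/198 = 32.8%, the Premium plan 53/230 = 23.0% → the monthly plan
Affiliate: the monthly plan 27/38 = 71.1%, the Premium plan 23/39 = 59.0% → the monthly plan
Overall: the monthly plan 109/256 = 42.6%, the Premium plan 81/276 = 29.3% → the monthly plan
The monthly plan wins overall and in every signup group — no reversal.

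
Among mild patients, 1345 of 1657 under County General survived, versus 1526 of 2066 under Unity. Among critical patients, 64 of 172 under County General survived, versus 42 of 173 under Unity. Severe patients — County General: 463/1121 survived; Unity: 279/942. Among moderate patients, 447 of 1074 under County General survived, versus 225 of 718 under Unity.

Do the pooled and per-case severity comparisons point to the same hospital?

Yes

Mild: County General 1345/1657 = 81.2%, Unity 1526/2066 = 73.9% → County General
Critical: County General 64/172 = 37.2%, Unity 42/173 = 24.3% → County General
Severe: County General 463/1121 = 41.3%, Unity 279/942 = 29.6% → County General
Moderate: County General 447/1074 = 41.6%, Unity 225/718 = 31.3% → County General
Overall: County General 2319/4024 = 57.6%, Unity 2072/3899 = 53.1% → County General
County General wins overall and in every case group — no reversal.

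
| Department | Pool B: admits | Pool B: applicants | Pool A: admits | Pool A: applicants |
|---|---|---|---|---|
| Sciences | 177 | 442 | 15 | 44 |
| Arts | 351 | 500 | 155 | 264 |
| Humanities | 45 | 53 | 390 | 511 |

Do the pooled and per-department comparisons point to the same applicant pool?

No

Sciences: Pool B 177/442 = 40.0%, Pool A 15/44 = 34.1% → Pool B
Arts: Pool B 351/500 = 70.2%, Pool A 155/264 = 58.7% → Pool B
Humanities: Pool B 45/53 = 84.9%, Pool A 390/511 = 76.3% → Pool B
Overall: Pool B 573/995 = 57.6%, Pool A 560/819 = 68.4% → Pool A
Pool B wins each department group but Pool A wins overall — the comparison reverses. Pool B's applicants skew toward Sciences, which has a lower base rate.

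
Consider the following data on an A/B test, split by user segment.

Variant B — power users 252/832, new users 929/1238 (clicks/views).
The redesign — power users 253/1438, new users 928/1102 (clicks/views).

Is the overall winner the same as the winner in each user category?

No

Power users: Variant B 252/832 = 30.3%, the redesign 253/1438 = 17.6% → Variant B
New users: Variant B 929/1238 = 75.0%, the redesign 928/1102 = 84.2% → the redesign
Overall: Variant B 1181/2070 = 57.1%, the redesign 1181/2540 = 46.5% → Variant B
Neither sweeps: Variant B wins 1 of 2 groups, the redesign wins 1. Variant B wins overall but not every group — no Simpson reversal.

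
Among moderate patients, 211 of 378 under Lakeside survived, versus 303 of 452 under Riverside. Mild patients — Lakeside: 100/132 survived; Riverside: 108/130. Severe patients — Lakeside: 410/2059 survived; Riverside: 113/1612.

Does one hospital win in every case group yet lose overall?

Moderate: Lakeside 211/378 = 55.8%, Riverside 303/452 = 67.0% → Riverside
Mild: Lakeside 100/132 = 75.8%, Riverside 108/130 = 83.1% → Riverside
Severe: Lakeside 410/2059 = 19.9%, Riverside 113/1612 = 7.0% → Lakeside
Overall: Lakeside 721/2569 = 28.1%, Riverside 524/2194 = 23.9% → Lakeside
Neither sweeps: Lakeside wins 1 of 3 groups, Riverside wins 2. Lakeside wins overall but not every group — no Simpson reversal.

No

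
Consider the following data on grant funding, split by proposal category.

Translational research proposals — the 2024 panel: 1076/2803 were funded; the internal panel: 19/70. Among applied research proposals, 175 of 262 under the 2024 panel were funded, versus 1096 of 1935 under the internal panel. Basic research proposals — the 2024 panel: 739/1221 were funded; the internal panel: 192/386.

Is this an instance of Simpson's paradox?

Yes

Translational research: the 2024 panel 1076/2803 = 38.4%, the internal panel 19/70 = 27.1% → the 2024 panel
Applied research: the 2024 panel 175/262 = 66.8%, the internal panel 1096/1935 = 56.6% → the 2024 panel
Basic research: the 2024 panel 739/1221 = 60.5%, the internal panel 192/386 = 49.7% → the 2024 panel
Overall: the 2024 panel 1990/4286 = 46.4%, the internal panel 1307/2391 = 54.7% → the internal panel
The 2024 panel wins each proposal group but the internal panel wins overall — the comparison reverses. The 2024 panel's proposals skew toward translational research, which has a lower base rate.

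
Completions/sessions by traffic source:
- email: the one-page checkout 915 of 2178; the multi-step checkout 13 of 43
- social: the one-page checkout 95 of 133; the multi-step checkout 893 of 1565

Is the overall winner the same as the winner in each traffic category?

Email: the one-page checkout 915/2178 = 42.0%, the multi-step checkout 13/43 = 30.2% → the one-page checkout
Social: the one-page checkout 95/133 = 71.4%, the multi-step checkout 893/1565 = 57.1% → the one-page checkout
Overall: the one-page checkout 1010/2311 = 43.7%, the multi-step checkout 906/1608 = 56.3% → the multi-step checkout
The one-page checkout wins each traffic group but the multi-step checkout wins overall — the comparison reverses. The one-page checkout's sessions skew toward email, which has a lower base rate.

No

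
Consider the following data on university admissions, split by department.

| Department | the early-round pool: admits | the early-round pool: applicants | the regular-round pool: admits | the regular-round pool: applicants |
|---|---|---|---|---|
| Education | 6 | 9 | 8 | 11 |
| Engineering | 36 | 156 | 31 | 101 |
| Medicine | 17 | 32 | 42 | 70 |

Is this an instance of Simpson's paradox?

Education: the early-round pool 6/9 = 66.7%, the regular-round pool 8/11 = 72.7% → the regular-round pool
Engineering: the early-round pool 36/156 = 23.1%, the regular-round pool 31/101 = 30.7% → the regular-round pool
Medicine: the early-round pool 17/32 = 53.1%, the regular-round pool 42/70 = 60.0% → the regular-round pool
Overall: the early-round pool 59/197 = 29.9%, the regular-round pool 81/182 = 44.5% → the regular-round pool
The regular-round pool wins overall and in every department group — no reversal.

No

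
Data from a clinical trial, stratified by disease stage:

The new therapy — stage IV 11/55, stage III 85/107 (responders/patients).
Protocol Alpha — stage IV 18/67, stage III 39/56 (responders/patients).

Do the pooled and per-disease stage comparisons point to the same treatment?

Stage IV: the new therapy 11/55 = 20.0%, Protocol Alpha 18/67 = 26.9% → Protocol Alpha
Stage III: the new therapy 85/107 = 79.4%, Protocol Alpha 39/56 = 69.6% → the new therapy
Overall: the new therapy 96/162 = 59.3%, Protocol Alpha 57/123 = 46.3% → the new therapy
Neither sweeps: the new therapy wins 1 of 2 groups, Protocol Alpha wins 1. The new therapy wins overall but not every group — no Simpson reversal.

No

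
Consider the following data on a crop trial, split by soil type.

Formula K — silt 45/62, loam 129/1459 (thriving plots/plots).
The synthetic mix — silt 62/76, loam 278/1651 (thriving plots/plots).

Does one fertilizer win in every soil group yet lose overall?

No

Silt: Formula K 45/62 = 72.6%, the synthetic mix 62/76 = 81.6% → the synthetic mix
Loam: Formula K 129/1459 = 8.8%, the synthetic mix 278/1651 = 16.8% → the synthetic mix
Overall: Formula K 174/1521 = 11.4%, the synthetic mix 340/1727 = 19.7% → the synthetic mix
The synthetic mix wins overall and in every soil group — no reversal.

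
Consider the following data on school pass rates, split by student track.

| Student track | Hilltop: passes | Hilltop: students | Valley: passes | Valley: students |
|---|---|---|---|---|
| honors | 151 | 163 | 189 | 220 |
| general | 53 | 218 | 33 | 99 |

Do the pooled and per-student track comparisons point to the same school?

No

Honors: Hilltop 151/163 = 92.6%, Valley 189/220 = 85.9% → Hilltop
General: Hilltop 53/218 = 24.3%, Valley 33/99 = 33.3% → Valley
Overall: Hilltop 204/381 = 53.5%, Valley 222/319 = 69.6% → Valley
Neither sweeps: Hilltop wins 1 of 2 groups, Valley wins 1. Valley wins overall but not every group — no Simpson reversal.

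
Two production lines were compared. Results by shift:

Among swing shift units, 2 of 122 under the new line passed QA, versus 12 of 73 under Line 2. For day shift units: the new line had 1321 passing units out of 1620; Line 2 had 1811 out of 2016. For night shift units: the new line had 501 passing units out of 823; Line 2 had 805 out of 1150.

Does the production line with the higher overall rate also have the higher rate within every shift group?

Yes

Swing shift: the new line 2/122 = 1.6%, Line 2 12/73 = 16.4% → Line 2
Day shift: the new line 1321/1620 = 81.5%, Line 2 1811/2016 = 89.8% → Line 2
Night shift: the new line 501/823 = 60.9%, Line 2 805/1150 = 70.0% → Line 2
Overall: the new line 1824/2565 = 71.1%, Line 2 2628/3239 = 81.1% → Line 2
Line 2 wins overall and in every shift group — no reversal.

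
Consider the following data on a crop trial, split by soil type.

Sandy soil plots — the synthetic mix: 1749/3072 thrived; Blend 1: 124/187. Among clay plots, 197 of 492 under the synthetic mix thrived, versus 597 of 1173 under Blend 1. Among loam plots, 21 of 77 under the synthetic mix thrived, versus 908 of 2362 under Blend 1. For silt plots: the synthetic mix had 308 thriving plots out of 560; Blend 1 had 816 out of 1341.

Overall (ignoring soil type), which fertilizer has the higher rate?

Sandy soil: the synthetic mix 1749/3072 = 56.9%, Blend 1 124/187 = 66.3% → Blend 1
Clay: the synthetic mix 197/492 = 40.0%, Blend 1 597/1173 = 50.9% → Blend 1
Loam: the synthetic mix 21/77 = 27.3%, Blend 1 908/2362 = 38.4% → Blend 1
Silt: the synthetic mix 308/560 = 55.0%, Blend 1 816/1341 = 60.9% → Blend 1
Overall: the synthetic mix 2275/4201 = 54.2%, Blend 1 2445/5063 = 48.3% → the synthetic mix
(Blend 1 wins every soil group but the synthetic mix wins overall — Blend 1's plots skew toward the low-rate loam group.)

the synthetic mix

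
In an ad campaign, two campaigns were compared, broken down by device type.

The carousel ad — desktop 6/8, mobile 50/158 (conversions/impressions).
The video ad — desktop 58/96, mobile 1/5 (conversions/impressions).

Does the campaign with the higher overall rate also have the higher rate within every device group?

Desktop: the carousel ad 6/8 = 75.0%, the video ad 58/96 = 60.4% → the carousel ad
Mobile: the carousel ad 50/158 = 31.6%, the video ad 1/5 = 20.0% → the carousel ad
Overall: the carousel ad 56/166 = 33.7%, the video ad 59/101 = 58.4% → the video ad
The carousel ad wins each device group but the video ad wins overall — the comparison reverses. The carousel ad's impressions skew toward mobile, which has a lower base rate.

No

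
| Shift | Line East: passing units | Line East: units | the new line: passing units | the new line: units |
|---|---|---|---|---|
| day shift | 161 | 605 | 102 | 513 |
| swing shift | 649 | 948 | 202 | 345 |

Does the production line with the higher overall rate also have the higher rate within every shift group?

Yes

Day shift: Line East 161/605 = 26.6%, the new line 102/513 = 19.9% → Line East
Swing shift: Line East 649/948 = 68.5%, the new line 202/345 = 58.6% → Line East
Overall: Line East 810/1553 = 52.2%, the new line 304/858 = 35.4% → Line East
Line East wins overall and in every shift group — no reversal.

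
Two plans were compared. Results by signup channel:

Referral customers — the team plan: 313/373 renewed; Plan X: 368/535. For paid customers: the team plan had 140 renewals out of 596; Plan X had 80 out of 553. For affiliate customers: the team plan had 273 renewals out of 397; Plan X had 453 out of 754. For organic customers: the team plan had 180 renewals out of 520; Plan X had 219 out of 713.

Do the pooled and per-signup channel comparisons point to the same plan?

Referral: the team plan 313/373 = 83.9%, Plan X 368/535 = 68.8% → the team plan
Paid: the team plan 140/596 = 23.5%, Plan X 80/553 = 14.5% → the team plan
Affiliate: the team plan 273/397 = 68.8%, Plan X 453/754 = 60.1% → the team plan
Organic: the team plan 180/520 = 34.6%, Plan X 219/713 = 30.7% → the team plan
Overall: the team plan 906/1886 = 48.0%, Plan X 1120/2555 = 43.8% → the team plan
The team plan wins overall and in every signup group — no reversal.

Yes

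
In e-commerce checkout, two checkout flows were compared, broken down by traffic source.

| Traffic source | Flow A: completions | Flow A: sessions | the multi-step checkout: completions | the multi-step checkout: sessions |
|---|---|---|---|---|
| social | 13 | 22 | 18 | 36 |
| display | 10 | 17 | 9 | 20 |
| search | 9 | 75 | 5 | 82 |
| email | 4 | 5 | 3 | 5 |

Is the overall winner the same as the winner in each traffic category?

Yes

Social: Flow A 13/22 = 59.1%, the multi-step checkout 18/36 = 50.0% → Flow A
Display: Flow A 10/17 = 58.8%, the multi-step checkout 9/20 = 45.0% → Flow A
Search: Flow A 9/75 = 12.0%, the multi-step checkout 5/82 = 6.1% → Flow A
Email: Flow A 4/5 = 80.0%, the multi-step checkout 3/5 = 60.0% → Flow A
Overall: Flow A 36/119 = 30.3%, the multi-step checkout 35/143 = 24.5% → Flow A
Flow A wins overall and in every traffic group — no reversal.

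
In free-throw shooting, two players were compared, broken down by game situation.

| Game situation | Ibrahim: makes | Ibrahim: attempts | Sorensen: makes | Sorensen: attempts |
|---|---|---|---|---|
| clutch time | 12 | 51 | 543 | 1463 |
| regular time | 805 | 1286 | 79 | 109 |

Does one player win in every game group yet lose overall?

Clutch time: Ibrahim 12/51 = 23.5%, Sorensen 543/1463 = 37.1% → Sorensen
Regular time: Ibrahim 805/1286 = 62.6%, Sorensen 79/109 = 72.5% → Sorensen
Overall: Ibrahim 817/1337 = 61.1%, Sorensen 622/1572 = 39.6% → Ibrahim
Sorensen wins each game group but Ibrahim wins overall — the comparison reverses. Sorensen's attempts skew toward clutch time, which has a lower base rate.

Yes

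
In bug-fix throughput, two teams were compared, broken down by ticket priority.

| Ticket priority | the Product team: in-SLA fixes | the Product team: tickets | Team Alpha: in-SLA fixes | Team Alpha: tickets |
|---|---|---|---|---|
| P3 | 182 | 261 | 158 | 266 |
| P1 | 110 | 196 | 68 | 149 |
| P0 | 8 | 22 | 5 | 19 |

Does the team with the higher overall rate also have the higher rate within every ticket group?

P3: the Product team 182/261 = 69.7%, Team Alpha 158/266 = 59.4% → the Product team
P1: the Product team 110/196 = 56.1%, Team Alpha 68/149 = 45.6% → the Product team
P0: the Product team 8/22 = 36.4%, Team Alpha 5/19 = 26.3% → the Product team
Overall: the Product team 300/479 = 62.6%, Team Alpha 231/434 = 53.2% → the Product team
The Product team wins overall and in every ticket group — no reversal.

Yes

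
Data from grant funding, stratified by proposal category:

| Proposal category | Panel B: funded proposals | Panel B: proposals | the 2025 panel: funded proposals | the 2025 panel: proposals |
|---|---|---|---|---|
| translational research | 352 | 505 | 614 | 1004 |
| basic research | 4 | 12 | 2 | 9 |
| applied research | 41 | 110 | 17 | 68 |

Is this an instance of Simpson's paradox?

Translational research: Panel B 352/505 = 69.7%, the 2025 panel 614/1004 = 61.2% → Panel B
Basic research: Panel B 4/12 = 33.3%, the 2025 panel 2/9 = 22.2% → Panel B
Applied research: Panel B 41/110 = 37.3%, the 2025 panel 17/68 = 25.0% → Panel B
Overall: Panel B 397/627 = 63.3%, the 2025 panel 633/1081 = 58.6% → Panel B
Panel B wins overall and in every proposal group — no reversal.

No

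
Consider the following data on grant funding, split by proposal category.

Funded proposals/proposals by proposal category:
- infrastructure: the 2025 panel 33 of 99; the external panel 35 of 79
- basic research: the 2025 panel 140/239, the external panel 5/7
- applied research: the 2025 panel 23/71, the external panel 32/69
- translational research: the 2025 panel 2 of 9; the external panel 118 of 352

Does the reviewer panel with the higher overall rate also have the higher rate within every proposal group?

No

Infrastructure: the 2025 panel 33/99 = 33.3%, the external panel 35/79 = 44.3% → the external panel
Basic research: the 2025 panel 140/239 = 58.6%, the external panel 5/7 = 71.4% → the external panel
Applied research: the 2025 panel 23/71 = 32.4%, the external panel 32/69 = 46.4% → the external panel
Translational research: the 2025 panel 2/9 = 22.2%, the external panel 118/352 = 33.5% → the external panel
Overall: the 2025 panel 198/418 = 47.4%, the external panel 190/507 = 37.5% → the 2025 panel
The external panel wins each proposal group but the 2025 panel wins overall — the comparison reverses. The external panel's proposals skew toward translational research, which has a lower base rate.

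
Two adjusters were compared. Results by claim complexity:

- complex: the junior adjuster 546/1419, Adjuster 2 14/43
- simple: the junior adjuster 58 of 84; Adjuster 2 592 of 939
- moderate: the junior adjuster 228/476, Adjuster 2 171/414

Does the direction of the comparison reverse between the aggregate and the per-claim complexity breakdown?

Complex: the junior adjuster 546/1419 = 38.5%, Adjuster 2 14/43 = 32.6% → the junior adjuster
Simple: the junior adjuster 58/84 = 69.0%, Adjuster 2 592/939 = 63.0% → the junior adjuster
Moderate: the junior adjuster 228/476 = 47.9%, Adjuster 2 171/414 = 41.3% → the junior adjuster
Overall: the junior adjuster 832/1979 = 42.0%, Adjuster 2 777/1396 = 55.7% → Adjuster 2
The junior adjuster wins each claim group but Adjuster 2 wins overall — the comparison reverses. The junior adjuster's claims skew toward complex, which has a lower base rate.

Yes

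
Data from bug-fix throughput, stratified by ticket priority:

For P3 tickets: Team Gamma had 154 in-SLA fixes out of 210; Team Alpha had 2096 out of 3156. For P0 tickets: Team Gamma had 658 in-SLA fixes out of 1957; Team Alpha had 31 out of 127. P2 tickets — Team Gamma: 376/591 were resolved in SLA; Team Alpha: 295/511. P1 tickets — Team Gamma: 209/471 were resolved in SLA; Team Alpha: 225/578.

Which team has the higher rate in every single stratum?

P3: Team Gamma 154/210 = 73.3%, Team Alpha 2096/3156 = 66.4% → Team Gamma
P0: Team Gamma 658/1957 = 33.6%, Team Alpha 31/127 = 24.4% → Team Gamma
P2: Team Gamma 376/591 = 63.6%, Team Alpha 295/511 = 57.7% → Team Gamma
P1: Team Gamma 209/471 = 44.4%, Team Alpha 225/578 = 38.9% → Team Gamma
Team Gamma has the higher rate in all 4 groups.

Team Gamma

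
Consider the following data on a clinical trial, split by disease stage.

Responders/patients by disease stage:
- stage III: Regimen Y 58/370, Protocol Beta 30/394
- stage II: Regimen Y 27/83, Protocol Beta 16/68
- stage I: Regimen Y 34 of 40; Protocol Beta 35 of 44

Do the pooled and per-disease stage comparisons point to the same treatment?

Yes

Stage III: Regimen Y 58/370 = 15.7%, Protocol Beta 30/394 = 7.6% → Regimen Y
Stage II: Regimen Y 27/83 = 32.5%, Protocol Beta 16/68 = 23.5% → Regimen Y
Stage I: Regimen Y 34/40 = 85.0%, Protocol Beta 35/44 = 79.5% → Regimen Y
Overall: Regimen Y 119/493 = 24.1%, Protocol Beta 81/506 = 16.0% → Regimen Y
Regimen Y wins overall and in every disease group — no reversal.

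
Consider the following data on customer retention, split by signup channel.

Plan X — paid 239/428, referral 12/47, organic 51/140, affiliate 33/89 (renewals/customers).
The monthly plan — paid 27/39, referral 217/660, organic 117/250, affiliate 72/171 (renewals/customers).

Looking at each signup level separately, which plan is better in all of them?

Paid: Plan X 239/428 = 55.8%, the monthly plan 27/39 = 69.2% → the monthly plan
Referral: Plan X 12/47 = 25.5%, the monthly plan 217/660 = 32.9% → the monthly plan
Organic: Plan X 51/140 = 36.4%, the monthly plan 117/250 = 46.8% → the monthly plan
Affiliate: Plan X 33/89 = 37.1%, the monthly plan 72/171 = 42.1% → the monthly plan
The monthly plan has the higher rate in all 4 groups.

the monthly plan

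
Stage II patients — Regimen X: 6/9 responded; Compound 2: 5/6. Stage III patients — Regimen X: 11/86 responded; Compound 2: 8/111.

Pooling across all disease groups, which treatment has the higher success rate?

Regimen X

Stage II: Regimen X 6/9 = 66.7%, Compound 2 5/6 = 83.3% → Compound 2
Stage III: Regimen X 11/86 = 12.8%, Compound 2 8/111 = 7.2% → Regimen X
Overall: Regimen X 17/95 = 17.9%, Compound 2 13/117 = 11.1% → Regimen X
(Neither sweeps every disease group, but Regimen X has the higher pooled rate.)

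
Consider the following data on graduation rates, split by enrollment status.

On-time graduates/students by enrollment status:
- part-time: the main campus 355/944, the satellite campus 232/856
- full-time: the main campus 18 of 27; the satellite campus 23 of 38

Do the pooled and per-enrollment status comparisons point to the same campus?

Part-time: the main campus 355/944 = 37.6%, the satellite campus 232/856 = 27.1% → the main campus
Full-time: the main campus 18/27 = 66.7%, the satellite campus 23/38 = 60.5% → the main campus
Overall: the main campus 373/971 = 38.4%, the satellite campus 255/894 = 28.5% → the main campus
The main campus wins overall and in every enrollment group — no reversal.

Yes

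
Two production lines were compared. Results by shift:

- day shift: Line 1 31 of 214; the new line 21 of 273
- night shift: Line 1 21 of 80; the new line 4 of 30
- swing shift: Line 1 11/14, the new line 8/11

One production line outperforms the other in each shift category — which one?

Line 1

Day shift: Line 1 31/214 = 14.5%, the new line 21/273 = 7.7% → Line 1
Night shift: Line 1 21/80 = 26.2%, the new line 4/30 = 13.3% → Line 1
Swing shift: Line 1 11/14 = 78.6%, the new line 8/11 = 72.7% → Line 1
Line 1 has the higher rate in all 3 groups.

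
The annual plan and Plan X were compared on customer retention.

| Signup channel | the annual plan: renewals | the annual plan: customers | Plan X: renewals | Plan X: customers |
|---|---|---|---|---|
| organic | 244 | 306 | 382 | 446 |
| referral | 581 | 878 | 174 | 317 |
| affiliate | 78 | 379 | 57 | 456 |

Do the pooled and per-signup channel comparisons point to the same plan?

Organic: the annual plan 244/306 = 79.7%, Plan X 382/446 = 85.7% → Plan X
Referral: the annual plan 581/878 = 66.2%, Plan X 174/317 = 54.9% → the annual plan
Affiliate: the annual plan 78/379 = 20.6%, Plan X 57/456 = 12.5% → the annual plan
Overall: the annual plan 903/1563 = 57.8%, Plan X 613/1219 = 50.3% → the annual plan
Neither sweeps: the annual plan wins 2 of 3 groups, Plan X wins 1. The annual plan wins overall but not every group — no Simpson reversal.

No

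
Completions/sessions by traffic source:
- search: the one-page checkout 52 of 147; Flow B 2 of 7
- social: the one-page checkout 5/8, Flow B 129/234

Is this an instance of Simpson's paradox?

Search: the one-page checkout 52/147 = 35.4%, Flow B 2/7 = 28.6% → the one-page checkout
Social: the one-page checkout 5/8 = 62.5%, Flow B 129/234 = 55.1% → the one-page checkout
Overall: the one-page checkout 57/155 = 36.8%, Flow B 131/241 = 54.4% → Flow B
The one-page checkout wins each traffic group but Flow B wins overall — the comparison reverses. The one-page checkout's sessions skew toward search, which has a lower base rate.

Yes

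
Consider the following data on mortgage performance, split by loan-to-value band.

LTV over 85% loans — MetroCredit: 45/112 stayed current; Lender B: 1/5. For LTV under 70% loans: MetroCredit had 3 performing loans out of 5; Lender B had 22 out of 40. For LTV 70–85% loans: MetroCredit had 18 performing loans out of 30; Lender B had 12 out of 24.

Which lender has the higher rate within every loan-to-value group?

LTV over 85%: MetroCredit 45/112 = 40.2%, Lender B 1/5 = 20.0% → MetroCredit
LTV under 70%: MetroCredit 3/5 = 60.0%, Lender B 22/40 = 55.0% → MetroCredit
LTV 70–85%: MetroCredit 18/30 = 60.0%, Lender B 12/24 = 50.0% → MetroCredit
MetroCredit has the higher rate in all 3 groups.

MetroCredit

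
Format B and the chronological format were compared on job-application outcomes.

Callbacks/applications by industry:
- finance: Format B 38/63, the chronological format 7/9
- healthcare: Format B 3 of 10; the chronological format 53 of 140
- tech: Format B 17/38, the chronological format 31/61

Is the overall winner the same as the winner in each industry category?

Finance: Format B 38/63 = 60.3%, the chronological format 7/9 = 77.8% → the chronological format
Healthcare: Format B 3/10 = 30.0%, the chronological format 53/140 = 37.9% → the chronological format
Tech: Format B 17/38 = 44.7%, the chronological format 31/61 = 50.8% → the chronological format
Overall: Format B 58/111 = 52.3%, the chronological format 91/210 = 43.3% → Format B
The chronological format wins each industry group but Format B wins overall — the comparison reverses. The chronological format's applications skew toward healthcare, which has a lower base rate.

No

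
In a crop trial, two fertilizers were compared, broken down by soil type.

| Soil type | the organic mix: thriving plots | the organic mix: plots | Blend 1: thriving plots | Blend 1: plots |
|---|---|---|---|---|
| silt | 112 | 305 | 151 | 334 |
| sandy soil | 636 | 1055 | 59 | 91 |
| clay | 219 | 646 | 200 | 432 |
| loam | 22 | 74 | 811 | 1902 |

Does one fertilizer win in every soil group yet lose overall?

Silt: the organic mix 112/305 = 36.7%, Blend 1 151/334 = 45.2% → Blend 1
Sandy soil: the organic mix 636/1055 = 60.3%, Blend 1 59/91 = 64.8% → Blend 1
Clay: the organic mix 219/646 = 33.9%, Blend 1 200/432 = 46.3% → Blend 1
Loam: the organic mix 22/74 = 29.7%, Blend 1 811/1902 = 42.6% → Blend 1
Overall: the organic mix 989/2080 = 47.5%, Blend 1 1221/2759 = 44.3% → the organic mix
Blend 1 wins each soil group but the organic mix wins overall — the comparison reverses. Blend 1's plots skew toward loam, which has a lower base rate.

Yes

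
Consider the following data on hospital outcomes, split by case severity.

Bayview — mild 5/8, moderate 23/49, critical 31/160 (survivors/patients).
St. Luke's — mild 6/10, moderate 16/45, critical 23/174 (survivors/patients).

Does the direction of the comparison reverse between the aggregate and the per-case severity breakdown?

Mild: Bayview 5/8 = 62.5%, St. Luke's 6/10 = 60.0% → Bayview
Moderate: Bayview 23/49 = 46.9%, St. Luke's 16/45 = 35.6% → Bayview
Critical: Bayview 31/160 = 19.4%, St. Luke's 23/174 = 13.2% → Bayview
Overall: Bayview 59/217 = 27.2%, St. Luke's 45/229 = 19.7% → Bayview
Bayview wins overall and in every case group — no reversal.

No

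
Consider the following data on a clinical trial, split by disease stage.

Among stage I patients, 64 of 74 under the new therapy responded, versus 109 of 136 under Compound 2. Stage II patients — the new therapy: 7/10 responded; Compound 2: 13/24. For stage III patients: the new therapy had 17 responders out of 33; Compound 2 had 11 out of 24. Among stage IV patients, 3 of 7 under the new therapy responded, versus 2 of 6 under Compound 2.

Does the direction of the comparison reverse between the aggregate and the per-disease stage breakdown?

No

Stage I: the new therapy 64/74 = 86.5%, Compound 2 109/136 = 80.1% → the new therapy
Stage II: the new therapy 7/10 = 70.0%, Compound 2 13/24 = 54.2% → the new therapy
Stage III: the new therapy 17/33 = 51.5%, Compound 2 11/24 = 45.8% → the new therapy
Stage IV: the new therapy 3/7 = 42.9%, Compound 2 2/6 = 33.3% → the new therapy
Overall: the new therapy 91/124 = 73.4%, Compound 2 135/190 = 71.1% → the new therapy
The new therapy wins overall and in every disease group — no reversal.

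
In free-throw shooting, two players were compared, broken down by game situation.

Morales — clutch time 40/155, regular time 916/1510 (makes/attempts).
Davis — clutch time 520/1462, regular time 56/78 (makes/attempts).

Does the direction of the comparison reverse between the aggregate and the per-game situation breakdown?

Clutch time: Morales 40/155 = 25.8%, Davis 520/1462 = 35.6% → Davis
Regular time: Morales 916/1510 = 60.7%, Davis 56/78 = 71.8% → Davis
Overall: Morales 956/1665 = 57.4%, Davis 576/1540 = 37.4% → Morales
Davis wins each game group but Morales wins overall — the comparison reverses. Davis's attempts skew toward clutch time, which has a lower base rate.

Yes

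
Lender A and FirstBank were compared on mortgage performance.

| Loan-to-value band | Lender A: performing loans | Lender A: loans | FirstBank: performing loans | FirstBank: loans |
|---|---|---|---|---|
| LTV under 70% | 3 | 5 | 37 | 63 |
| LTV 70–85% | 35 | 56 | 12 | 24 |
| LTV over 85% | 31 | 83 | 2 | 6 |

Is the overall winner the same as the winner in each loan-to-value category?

No

LTV under 70%: Lender A 3/5 = 60.0%, FirstBank 37/63 = 58.7% → Lender A
LTV 70–85%: Lender A 35/56 = 62.5%, FirstBank 12/24 = 50.0% → Lender A
LTV over 85%: Lender A 31/83 = 37.3%, FirstBank 2/6 = 33.3% → Lender A
Overall: Lender A 69/144 = 47.9%, FirstBank 51/93 = 54.8% → FirstBank
Lender A wins each loan-to-value group but FirstBank wins overall — the comparison reverses. Lender A's loans skew toward LTV over 85%, which has a lower base rate.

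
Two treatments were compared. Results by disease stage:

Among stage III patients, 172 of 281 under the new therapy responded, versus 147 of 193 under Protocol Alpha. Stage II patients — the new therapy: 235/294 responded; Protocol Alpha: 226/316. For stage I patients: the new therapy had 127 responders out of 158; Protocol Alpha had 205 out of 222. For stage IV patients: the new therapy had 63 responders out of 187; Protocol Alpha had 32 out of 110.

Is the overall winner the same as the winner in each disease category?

Stage III: the new therapy 172/281 = 61.2%, Protocol Alpha 147/193 = 76.2% → Protocol Alpha
Stage II: the new therapy 235/294 = 79.9%, Protocol Alpha 226/316 = 71.5% → the new therapy
Stage I: the new therapy 127/158 = 80.4%, Protocol Alpha 205/222 = 92.3% → Protocol Alpha
Stage IV: the new therapy 63/187 = 33.7%, Protocol Alpha 32/110 = 29.1% → the new therapy
Overall: the new therapy 597/920 = 64.9%, Protocol Alpha 610/841 = 72.5% → Protocol Alpha
Neither sweeps: the new therapy wins 2 of 4 groups, Protocol Alpha wins 2. Protocol Alpha wins overall but not every group — no Simpson reversal.

No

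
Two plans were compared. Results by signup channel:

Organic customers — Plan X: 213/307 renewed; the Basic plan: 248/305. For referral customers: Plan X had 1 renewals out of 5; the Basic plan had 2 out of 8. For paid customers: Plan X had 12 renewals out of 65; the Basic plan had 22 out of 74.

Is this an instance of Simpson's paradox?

No

Organic: Plan X 213/307 = 69.4%, the Basic plan 248/305 = 81.3% → the Basic plan
Referral: Plan X 1/5 = 20.0%, the Basic plan 2/8 = 25.0% → the Basic plan
Paid: Plan X 12/65 = 18.5%, the Basic plan 22/74 = 29.7% → the Basic plan
Overall: Plan X 226/377 = 59.9%, the Basic plan 272/387 = 70.3% → the Basic plan
The Basic plan wins overall and in every signup group — no reversal.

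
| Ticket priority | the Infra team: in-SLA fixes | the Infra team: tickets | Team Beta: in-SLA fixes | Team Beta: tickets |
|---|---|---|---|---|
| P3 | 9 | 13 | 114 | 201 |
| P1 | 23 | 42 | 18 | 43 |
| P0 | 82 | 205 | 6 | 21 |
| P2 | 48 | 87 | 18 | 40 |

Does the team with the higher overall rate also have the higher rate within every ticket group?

No

P3: the Infra team 9/13 = 69.2%, Team Beta 114/201 = 56.7% → the Infra team
P1: the Infra team 23/42 = 54.8%, Team Beta 18/43 = 41.9% → the Infra team
P0: the Infra team 82/205 = 40.0%, Team Beta 6/21 = 28.6% → the Infra team
P2: the Infra team 48/87 = 55.2%, Team Beta 18/40 = 45.0% → the Infra team
Overall: the Infra team 162/347 = 46.7%, Team Beta 156/305 = 51.1% → Team Beta
The Infra team wins each ticket group but Team Beta wins overall — the comparison reverses. The Infra team's tickets skew toward P0, which has a lower base rate.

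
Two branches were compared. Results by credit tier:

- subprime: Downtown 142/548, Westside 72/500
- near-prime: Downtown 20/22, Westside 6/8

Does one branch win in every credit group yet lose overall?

Subprime: Downtown 142/548 = 25.9%, Westside 72/500 = 14.4% → Downtown
Near-prime: Downtown 20/22 = 90.9%, Westside 6/8 = 75.0% → Downtown
Overall: Downtown 162/570 = 28.4%, Westside 78/508 = 15.4% → Downtown
Downtown wins overall and in every credit group — no reversal.

No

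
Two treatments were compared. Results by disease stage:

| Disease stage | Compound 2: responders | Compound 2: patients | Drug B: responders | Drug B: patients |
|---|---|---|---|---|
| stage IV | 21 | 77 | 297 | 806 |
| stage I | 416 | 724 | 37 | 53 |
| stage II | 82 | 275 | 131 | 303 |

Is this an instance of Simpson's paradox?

Stage IV: Compound 2 21/77 = 27.3%, Drug B 297/806 = 36.8% → Drug B
Stage I: Compound 2 416/724 = 57.5%, Drug B 37/53 = 69.8% → Drug B
Stage II: Compound 2 82/275 = 29.8%, Drug B 131/303 = 43.2% → Drug B
Overall: Compound 2 519/1076 = 48.2%, Drug B 465/1162 = 40.0% → Compound 2
Drug B wins each disease group but Compound 2 wins overall — the comparison reverses. Drug B's patients skew toward stage IV, which has a lower base rate.

Yes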